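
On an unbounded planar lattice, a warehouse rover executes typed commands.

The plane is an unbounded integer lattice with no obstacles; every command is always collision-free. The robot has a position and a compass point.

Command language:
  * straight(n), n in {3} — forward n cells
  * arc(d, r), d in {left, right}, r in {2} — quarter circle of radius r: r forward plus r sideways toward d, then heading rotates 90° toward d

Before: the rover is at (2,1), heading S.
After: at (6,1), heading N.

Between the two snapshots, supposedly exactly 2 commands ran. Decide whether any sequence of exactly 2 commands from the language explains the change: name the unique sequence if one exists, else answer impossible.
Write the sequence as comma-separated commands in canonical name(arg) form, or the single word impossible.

key: position moved to (6,1) AND the heading swung to N — translation plus rotation needed
begin: at (2,1), heading S
step 1 (arc(left, 2)): at (4,-1), heading E
step 2 (arc(left, 2)): at (6,1), heading N
no other 2-command option fits: unique.

arc(left, 2), arc(left, 2)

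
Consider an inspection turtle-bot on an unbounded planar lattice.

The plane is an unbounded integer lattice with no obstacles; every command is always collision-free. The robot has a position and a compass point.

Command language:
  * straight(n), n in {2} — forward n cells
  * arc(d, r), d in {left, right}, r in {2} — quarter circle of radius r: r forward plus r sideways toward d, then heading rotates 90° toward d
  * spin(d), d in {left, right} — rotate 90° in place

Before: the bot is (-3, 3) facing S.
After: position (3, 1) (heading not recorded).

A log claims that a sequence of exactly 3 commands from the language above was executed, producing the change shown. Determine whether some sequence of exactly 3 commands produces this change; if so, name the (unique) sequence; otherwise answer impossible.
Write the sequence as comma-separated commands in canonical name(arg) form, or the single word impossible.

arc(left, 2), straight(2), straight(2)

key: order matters: swapping arc(left, 2) and straight(2) lands elsewhere
initial: (-3, 3) facing S
step 1 (arc(left, 2)): (-1, 1) facing E
step 2 (straight(2)): (1, 1) facing E
step 3 (straight(2)): (3, 1) facing E
all 125 alternatives checked — unique.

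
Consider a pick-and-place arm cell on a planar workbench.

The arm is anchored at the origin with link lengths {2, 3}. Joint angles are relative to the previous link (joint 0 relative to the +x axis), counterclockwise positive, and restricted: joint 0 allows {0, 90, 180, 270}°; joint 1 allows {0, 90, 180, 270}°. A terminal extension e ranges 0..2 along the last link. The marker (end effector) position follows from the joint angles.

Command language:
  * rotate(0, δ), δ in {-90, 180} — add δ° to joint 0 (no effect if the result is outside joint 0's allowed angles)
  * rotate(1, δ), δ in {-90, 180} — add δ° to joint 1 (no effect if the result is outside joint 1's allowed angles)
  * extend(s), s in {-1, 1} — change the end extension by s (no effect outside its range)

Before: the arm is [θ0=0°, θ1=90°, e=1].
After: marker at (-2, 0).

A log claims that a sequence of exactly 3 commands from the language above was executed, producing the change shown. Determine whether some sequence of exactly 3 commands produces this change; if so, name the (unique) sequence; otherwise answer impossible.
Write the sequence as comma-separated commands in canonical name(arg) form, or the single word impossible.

initial: [θ0=0°, θ1=90°, e=1]
1. rotate(1, -90) → [θ0=0°, θ1=0°, e=1]
2. rotate(1, -90) → [θ0=0°, θ1=270°, e=1]
3. rotate(1, -90) → [θ0=0°, θ1=180°, e=1]
no rival 3-sequence matches.

rotate(1, -90), rotate(1, -90), rotate(1, -90)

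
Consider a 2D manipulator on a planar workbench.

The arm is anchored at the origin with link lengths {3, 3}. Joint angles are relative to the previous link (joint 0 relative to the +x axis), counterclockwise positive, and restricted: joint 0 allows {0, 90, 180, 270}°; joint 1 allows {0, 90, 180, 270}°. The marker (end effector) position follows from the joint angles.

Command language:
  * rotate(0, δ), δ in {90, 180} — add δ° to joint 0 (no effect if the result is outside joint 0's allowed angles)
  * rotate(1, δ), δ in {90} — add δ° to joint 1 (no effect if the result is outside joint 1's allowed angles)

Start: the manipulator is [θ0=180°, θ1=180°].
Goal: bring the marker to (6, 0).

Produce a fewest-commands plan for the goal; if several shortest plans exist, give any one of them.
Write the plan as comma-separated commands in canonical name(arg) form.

rotate(1, 90), rotate(1, 90), rotate(0, 180)

start: [θ0=180°, θ1=180°]
1. rotate(1, 90) → [θ0=180°, θ1=270°]
2. rotate(1, 90) → [θ0=180°, θ1=0°]
3. rotate(0, 180) → [θ0=0°, θ1=0°]
no 2-step plan works, so 3 is optimal.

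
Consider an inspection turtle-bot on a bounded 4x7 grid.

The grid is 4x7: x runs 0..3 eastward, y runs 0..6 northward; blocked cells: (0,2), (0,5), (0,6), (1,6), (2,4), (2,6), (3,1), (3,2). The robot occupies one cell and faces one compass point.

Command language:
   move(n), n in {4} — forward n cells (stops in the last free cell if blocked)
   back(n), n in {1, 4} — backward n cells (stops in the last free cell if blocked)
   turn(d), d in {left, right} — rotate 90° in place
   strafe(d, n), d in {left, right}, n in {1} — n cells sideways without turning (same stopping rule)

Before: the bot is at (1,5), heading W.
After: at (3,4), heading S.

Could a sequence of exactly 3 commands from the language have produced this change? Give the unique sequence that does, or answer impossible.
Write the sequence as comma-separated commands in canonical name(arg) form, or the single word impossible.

key: cell and facing (now S) both changed — the 3 commands mix motion and turning
t0: at (1,5), heading W
[1] after back(4): at (3,5), heading W
[2] after strafe(left, 1): at (3,4), heading W
[3] after turn(left): at (3,4), heading S
uniquely the one of 343 3-step routes that fits.

back(4), strafe(left, 1), turn(left)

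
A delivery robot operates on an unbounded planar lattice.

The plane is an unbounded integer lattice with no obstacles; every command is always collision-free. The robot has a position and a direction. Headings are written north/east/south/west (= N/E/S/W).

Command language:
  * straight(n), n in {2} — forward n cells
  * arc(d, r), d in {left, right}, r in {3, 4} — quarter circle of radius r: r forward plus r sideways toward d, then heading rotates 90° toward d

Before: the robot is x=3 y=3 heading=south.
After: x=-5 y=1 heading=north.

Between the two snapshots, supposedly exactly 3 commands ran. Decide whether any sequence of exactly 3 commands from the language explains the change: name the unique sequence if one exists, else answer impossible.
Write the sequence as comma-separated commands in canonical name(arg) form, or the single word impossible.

straight(2), arc(right, 4), arc(right, 4)

key: order matters: swapping straight(2) and arc(right, 4) lands elsewhere
initial: x=3 y=3 heading=south
1. straight(2) → x=3 y=1 heading=south
2. arc(right, 4) → x=-1 y=-3 heading=west
3. arc(right, 4) → x=-5 y=1 heading=north
uniquely the one of 125 3-step routes that fits.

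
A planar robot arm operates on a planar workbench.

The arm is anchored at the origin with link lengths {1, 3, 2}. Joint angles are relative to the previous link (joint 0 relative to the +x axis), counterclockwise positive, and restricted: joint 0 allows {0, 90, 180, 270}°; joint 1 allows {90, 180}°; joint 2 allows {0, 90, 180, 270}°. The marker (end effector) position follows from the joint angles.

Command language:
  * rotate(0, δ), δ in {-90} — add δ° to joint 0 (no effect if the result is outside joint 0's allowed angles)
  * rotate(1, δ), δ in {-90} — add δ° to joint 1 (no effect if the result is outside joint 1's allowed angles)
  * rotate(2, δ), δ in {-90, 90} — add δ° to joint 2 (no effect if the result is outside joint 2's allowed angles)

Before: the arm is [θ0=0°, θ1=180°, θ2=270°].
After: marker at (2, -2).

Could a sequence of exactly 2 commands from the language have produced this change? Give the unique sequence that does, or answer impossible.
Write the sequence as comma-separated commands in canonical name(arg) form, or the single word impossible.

t0: [θ0=0°, θ1=180°, θ2=270°]
step 1 (rotate(0, -90)): [θ0=270°, θ1=180°, θ2=270°]
step 2 (rotate(0, -90)): [θ0=180°, θ1=180°, θ2=270°]
no other 2-command option fits: unique.

rotate(0, -90), rotate(0, -90)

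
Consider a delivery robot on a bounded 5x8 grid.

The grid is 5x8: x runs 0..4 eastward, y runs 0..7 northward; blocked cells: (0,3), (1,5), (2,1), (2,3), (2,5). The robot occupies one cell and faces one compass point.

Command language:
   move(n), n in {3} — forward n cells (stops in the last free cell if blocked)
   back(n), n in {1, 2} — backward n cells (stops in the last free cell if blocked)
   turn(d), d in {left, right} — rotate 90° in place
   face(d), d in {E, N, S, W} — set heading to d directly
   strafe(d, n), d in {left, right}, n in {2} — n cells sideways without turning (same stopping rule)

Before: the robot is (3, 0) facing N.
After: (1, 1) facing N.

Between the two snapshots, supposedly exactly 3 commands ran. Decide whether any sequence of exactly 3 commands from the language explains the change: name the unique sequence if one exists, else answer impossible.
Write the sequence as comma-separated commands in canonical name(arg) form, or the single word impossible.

key: heading stays N — no command in the sequence turns
initial: (3, 0) facing N
step 1 (strafe(left, 2)): (1, 0) facing N
step 2 (move(3)): (1, 3) facing N
step 3 (back(2)): (1, 1) facing N
no rival 3-sequence matches.

strafe(left, 2), move(3), back(2)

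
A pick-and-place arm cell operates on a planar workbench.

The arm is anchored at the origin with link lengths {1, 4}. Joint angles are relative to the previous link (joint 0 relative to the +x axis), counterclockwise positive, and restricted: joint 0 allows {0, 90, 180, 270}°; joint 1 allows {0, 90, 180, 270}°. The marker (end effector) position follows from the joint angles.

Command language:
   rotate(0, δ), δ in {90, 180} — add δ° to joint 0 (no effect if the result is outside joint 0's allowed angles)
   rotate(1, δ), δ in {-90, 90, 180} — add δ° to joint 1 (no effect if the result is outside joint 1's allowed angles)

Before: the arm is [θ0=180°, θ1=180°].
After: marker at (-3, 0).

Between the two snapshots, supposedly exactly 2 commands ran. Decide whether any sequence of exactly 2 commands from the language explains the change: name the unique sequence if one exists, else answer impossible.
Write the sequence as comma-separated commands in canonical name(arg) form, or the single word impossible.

initial: [θ0=180°, θ1=180°]
t=1 rotate(0, 90) ⇒ [θ0=270°, θ1=180°]
t=2 rotate(0, 90) ⇒ [θ0=0°, θ1=180°]
no rival 2-sequence matches.

rotate(0, 90), rotate(0, 90)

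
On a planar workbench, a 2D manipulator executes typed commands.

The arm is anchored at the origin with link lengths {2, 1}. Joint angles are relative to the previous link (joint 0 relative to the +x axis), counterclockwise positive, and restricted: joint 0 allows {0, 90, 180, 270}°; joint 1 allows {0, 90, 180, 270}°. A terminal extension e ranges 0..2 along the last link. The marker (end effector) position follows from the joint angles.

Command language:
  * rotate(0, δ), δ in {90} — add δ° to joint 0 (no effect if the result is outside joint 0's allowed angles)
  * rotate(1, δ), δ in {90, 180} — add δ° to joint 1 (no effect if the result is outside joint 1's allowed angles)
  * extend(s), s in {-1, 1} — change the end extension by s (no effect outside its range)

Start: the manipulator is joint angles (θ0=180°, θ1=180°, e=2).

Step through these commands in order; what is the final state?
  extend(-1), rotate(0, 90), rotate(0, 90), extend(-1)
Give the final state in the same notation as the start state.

joint angles (θ0=0°, θ1=180°, e=0)

start: joint angles (θ0=180°, θ1=180°, e=2)
[1] after extend(-1): joint angles (θ0=180°, θ1=180°, e=1)
[2] after rotate(0, 90): joint angles (θ0=270°, θ1=180°, e=1)
[3] after rotate(0, 90): joint angles (θ0=0°, θ1=180°, e=1)
[4] after extend(-1): joint angles (θ0=0°, θ1=180°, e=0)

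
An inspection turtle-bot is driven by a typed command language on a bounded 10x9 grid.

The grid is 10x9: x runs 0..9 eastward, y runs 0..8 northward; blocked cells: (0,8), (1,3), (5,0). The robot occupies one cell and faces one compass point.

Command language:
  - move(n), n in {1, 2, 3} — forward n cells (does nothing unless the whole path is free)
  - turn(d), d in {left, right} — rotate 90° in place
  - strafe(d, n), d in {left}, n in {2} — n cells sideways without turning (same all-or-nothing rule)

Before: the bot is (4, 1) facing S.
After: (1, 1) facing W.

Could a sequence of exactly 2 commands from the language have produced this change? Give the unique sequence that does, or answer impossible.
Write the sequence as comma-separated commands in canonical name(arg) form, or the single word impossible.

key: position moved to (1,1) AND the heading swung to W — translation plus rotation needed
start: (4, 1) facing S
1. turn(right) → (4, 1) facing W
2. move(3) → (1, 1) facing W
all 36 alternatives checked — unique.

turn(right), move(3)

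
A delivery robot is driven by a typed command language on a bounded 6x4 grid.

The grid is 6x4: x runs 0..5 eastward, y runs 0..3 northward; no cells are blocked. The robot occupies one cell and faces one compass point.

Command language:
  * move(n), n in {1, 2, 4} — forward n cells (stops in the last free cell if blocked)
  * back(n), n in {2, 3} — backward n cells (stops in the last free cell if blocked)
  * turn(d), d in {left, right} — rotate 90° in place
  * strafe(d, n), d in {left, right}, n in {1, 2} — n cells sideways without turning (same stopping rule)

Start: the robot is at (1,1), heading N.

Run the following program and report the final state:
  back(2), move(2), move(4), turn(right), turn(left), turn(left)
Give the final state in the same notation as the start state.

from: at (1,1), heading N
1. back(2) → at (1,0), heading N
2. move(2) → at (1,2), heading N
3. move(4) → at (1,3), heading N
4. turn(right) → at (1,3), heading E
5. turn(left) → at (1,3), heading N
6. turn(left) → at (1,3), heading W

at (1,3), heading W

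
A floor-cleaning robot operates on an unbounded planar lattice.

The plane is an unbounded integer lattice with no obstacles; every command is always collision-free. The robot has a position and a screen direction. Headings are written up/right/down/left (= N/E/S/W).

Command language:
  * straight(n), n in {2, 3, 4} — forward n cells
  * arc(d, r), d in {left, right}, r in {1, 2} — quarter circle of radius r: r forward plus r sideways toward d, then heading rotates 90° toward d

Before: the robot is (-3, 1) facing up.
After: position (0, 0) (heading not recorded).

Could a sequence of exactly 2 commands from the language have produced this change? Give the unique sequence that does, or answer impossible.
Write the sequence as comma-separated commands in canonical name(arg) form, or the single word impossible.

arc(right, 1), arc(right, 2)

key: order matters: swapping arc(right, 1) and arc(right, 2) lands elsewhere
initial: (-3, 1) facing up
[1] after arc(right, 1): (-2, 2) facing right
[2] after arc(right, 2): (0, 0) facing down
all 49 alternatives checked — unique.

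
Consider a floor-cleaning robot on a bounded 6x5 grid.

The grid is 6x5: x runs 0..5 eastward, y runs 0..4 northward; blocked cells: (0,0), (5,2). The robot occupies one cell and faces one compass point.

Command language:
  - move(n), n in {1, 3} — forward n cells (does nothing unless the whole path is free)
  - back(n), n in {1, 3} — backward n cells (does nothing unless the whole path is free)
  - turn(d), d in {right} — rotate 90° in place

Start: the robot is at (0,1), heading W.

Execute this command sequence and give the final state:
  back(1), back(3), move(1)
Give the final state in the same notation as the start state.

at (3,1), heading W

initial: at (0,1), heading W
t=1 back(1) ⇒ at (1,1), heading W
t=2 back(3) ⇒ at (4,1), heading W
t=3 move(1) ⇒ at (3,1), heading W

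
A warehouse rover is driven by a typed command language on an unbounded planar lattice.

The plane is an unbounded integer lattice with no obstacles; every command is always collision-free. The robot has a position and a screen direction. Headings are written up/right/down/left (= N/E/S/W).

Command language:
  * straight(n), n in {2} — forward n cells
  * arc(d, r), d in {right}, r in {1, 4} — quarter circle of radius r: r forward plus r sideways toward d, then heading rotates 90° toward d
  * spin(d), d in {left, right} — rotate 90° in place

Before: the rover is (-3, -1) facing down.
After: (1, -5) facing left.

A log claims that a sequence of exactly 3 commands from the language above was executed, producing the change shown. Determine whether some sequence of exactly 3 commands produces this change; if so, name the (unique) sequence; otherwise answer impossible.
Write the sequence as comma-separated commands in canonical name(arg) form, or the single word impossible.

key: position moved to (1,-5) AND the heading swung to W — translation plus rotation needed
from: (-3, -1) facing down
[1] after spin(left): (-3, -1) facing right
[2] after arc(right, 4): (1, -5) facing down
[3] after spin(right): (1, -5) facing left
no other 3-command option fits: unique.

spin(left), arc(right, 4), spin(right)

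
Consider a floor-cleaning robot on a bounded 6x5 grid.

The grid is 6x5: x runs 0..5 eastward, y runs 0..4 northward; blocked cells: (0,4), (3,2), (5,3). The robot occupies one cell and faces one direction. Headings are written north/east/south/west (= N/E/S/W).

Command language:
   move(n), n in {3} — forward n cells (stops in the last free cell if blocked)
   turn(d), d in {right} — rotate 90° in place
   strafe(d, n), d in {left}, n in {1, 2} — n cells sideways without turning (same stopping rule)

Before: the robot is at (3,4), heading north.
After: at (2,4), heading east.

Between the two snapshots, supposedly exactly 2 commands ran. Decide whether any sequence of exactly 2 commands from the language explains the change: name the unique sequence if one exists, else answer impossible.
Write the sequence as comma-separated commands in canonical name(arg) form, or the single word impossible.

strafe(left, 1), turn(right)

key: running turn(right) before strafe(left, 1) would end elsewhere — order is forced
from: at (3,4), heading north
step 1 (strafe(left, 1)): at (2,4), heading north
step 2 (turn(right)): at (2,4), heading east
no rival 2-sequence matches.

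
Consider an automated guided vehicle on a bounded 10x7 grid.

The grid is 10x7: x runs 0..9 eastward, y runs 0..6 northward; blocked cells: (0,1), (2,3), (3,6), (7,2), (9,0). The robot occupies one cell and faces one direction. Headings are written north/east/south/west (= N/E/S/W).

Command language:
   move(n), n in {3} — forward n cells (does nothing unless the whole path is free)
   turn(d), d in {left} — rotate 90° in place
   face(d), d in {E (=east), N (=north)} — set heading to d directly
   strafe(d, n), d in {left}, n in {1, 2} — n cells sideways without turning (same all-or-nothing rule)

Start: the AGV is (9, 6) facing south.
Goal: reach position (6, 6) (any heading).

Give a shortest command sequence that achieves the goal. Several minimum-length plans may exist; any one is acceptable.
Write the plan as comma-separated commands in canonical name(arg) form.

start: (9, 6) facing south
1. face(N) → (9, 6) facing north
2. turn(left) → (9, 6) facing west
3. move(3) → (6, 6) facing west
no 2-step plan works, so 3 is optimal.

face(N), turn(left), move(3)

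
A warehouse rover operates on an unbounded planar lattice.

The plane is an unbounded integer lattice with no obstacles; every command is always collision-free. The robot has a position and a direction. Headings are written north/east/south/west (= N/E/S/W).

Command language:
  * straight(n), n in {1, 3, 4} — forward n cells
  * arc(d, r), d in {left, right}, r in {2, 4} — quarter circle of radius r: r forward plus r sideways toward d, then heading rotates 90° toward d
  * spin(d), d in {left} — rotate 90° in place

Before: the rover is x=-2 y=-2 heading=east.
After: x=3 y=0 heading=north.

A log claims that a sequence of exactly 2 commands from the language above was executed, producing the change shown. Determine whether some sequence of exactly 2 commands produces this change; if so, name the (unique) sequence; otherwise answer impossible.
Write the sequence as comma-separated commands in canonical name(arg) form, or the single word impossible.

key: order matters: swapping straight(3) and arc(left, 2) lands elsewhere
start: x=-2 y=-2 heading=east
t=1 straight(3) ⇒ x=1 y=-2 heading=east
t=2 arc(left, 2) ⇒ x=3 y=0 heading=north
uniquely the one of 64 2-step routes that fits.

straight(3), arc(left, 2)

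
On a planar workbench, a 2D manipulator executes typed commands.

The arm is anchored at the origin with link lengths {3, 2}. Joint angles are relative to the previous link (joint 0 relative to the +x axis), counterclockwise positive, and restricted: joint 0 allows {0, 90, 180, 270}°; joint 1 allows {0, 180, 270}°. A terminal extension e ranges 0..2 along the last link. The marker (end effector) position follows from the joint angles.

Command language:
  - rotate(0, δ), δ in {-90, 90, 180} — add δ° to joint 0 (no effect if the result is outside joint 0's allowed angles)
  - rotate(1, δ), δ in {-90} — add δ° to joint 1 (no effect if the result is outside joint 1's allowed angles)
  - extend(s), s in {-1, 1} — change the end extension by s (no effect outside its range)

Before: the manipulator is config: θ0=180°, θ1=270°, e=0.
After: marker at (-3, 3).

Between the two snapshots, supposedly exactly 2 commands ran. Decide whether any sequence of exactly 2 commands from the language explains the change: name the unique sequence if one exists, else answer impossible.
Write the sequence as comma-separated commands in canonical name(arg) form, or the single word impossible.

key: order matters: swapping extend(-1) and extend(1) lands elsewhere
initial: config: θ0=180°, θ1=270°, e=0
t=1 extend(-1) ⇒ config: θ0=180°, θ1=270°, e=0
t=2 extend(1) ⇒ config: θ0=180°, θ1=270°, e=1
no rival 2-sequence matches.

extend(-1), extend(1)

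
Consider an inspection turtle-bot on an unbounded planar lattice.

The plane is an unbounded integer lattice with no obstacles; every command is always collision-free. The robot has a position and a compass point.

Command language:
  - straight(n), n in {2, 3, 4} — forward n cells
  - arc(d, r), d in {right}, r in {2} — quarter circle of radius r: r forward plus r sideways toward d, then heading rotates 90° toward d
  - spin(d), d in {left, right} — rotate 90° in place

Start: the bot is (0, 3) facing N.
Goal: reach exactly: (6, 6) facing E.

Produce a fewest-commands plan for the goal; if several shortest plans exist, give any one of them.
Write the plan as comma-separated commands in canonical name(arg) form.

straight(3), spin(right), straight(4), straight(2)

start: (0, 3) facing N
t=1 straight(3) ⇒ (0, 6) facing N
t=2 spin(right) ⇒ (0, 6) facing E
t=3 straight(4) ⇒ (4, 6) facing E
t=4 straight(2) ⇒ (6, 6) facing E
nothing shorter than 4 reaches the goal.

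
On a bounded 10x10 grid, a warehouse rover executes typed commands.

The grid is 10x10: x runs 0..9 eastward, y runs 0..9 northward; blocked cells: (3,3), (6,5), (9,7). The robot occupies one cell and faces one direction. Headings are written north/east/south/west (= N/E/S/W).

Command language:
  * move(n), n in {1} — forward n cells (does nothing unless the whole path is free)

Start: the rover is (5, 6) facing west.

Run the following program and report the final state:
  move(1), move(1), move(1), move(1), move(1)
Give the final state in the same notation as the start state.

t0: (5, 6) facing west
step 1 (move(1)): (4, 6) facing west
step 2 (move(1)): (3, 6) facing west
step 3 (move(1)): (2, 6) facing west
step 4 (move(1)): (1, 6) facing west
step 5 (move(1)): (0, 6) facing west

(0, 6) facing west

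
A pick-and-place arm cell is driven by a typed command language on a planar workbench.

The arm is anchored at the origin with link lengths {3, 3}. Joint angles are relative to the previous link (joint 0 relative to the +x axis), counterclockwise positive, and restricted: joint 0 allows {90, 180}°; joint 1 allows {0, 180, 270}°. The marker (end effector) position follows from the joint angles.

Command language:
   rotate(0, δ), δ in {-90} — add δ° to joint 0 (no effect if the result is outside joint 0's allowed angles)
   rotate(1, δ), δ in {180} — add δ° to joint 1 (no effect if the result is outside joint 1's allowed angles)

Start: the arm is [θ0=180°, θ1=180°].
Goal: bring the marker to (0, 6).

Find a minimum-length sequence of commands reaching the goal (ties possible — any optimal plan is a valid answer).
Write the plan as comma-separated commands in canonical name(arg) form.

from: [θ0=180°, θ1=180°]
step 1 (rotate(0, -90)): [θ0=90°, θ1=180°]
step 2 (rotate(1, 180)): [θ0=90°, θ1=0°]
shorter routes all fall short; 2 is best.

rotate(0, -90), rotate(1, 180)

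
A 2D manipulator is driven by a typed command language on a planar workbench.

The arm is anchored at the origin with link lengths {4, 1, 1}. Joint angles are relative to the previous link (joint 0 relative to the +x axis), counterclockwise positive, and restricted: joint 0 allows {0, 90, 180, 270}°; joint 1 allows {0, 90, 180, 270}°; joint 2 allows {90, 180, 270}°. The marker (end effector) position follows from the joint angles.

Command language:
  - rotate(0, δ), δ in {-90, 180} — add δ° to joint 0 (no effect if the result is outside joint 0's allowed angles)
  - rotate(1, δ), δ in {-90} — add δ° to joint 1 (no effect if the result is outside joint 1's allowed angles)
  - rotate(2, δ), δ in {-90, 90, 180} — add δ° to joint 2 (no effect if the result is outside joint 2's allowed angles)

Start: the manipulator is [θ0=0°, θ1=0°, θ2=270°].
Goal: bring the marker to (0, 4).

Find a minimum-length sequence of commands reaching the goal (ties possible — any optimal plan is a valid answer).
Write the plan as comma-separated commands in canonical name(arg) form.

rotate(2, -90), rotate(0, -90), rotate(0, 180)

start: [θ0=0°, θ1=0°, θ2=270°]
[1] after rotate(2, -90): [θ0=0°, θ1=0°, θ2=180°]
[2] after rotate(0, -90): [θ0=270°, θ1=0°, θ2=180°]
[3] after rotate(0, 180): [θ0=90°, θ1=0°, θ2=180°]
no 2-step plan works, so 3 is optimal.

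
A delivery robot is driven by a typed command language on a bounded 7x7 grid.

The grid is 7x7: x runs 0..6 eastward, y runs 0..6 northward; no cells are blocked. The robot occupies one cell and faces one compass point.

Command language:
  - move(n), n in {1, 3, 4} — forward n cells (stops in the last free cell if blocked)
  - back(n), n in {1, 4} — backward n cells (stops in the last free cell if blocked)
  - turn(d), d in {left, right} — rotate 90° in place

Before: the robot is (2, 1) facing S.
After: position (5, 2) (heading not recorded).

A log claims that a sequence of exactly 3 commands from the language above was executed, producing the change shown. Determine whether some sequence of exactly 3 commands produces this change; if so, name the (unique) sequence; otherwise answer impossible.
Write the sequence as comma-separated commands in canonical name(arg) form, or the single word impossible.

back(1), turn(left), move(3)

key: order matters: swapping back(1) and move(3) lands elsewhere
initial: (2, 1) facing S
t=1 back(1) ⇒ (2, 2) facing S
t=2 turn(left) ⇒ (2, 2) facing E
t=3 move(3) ⇒ (5, 2) facing E
no other 3-command option fits: unique.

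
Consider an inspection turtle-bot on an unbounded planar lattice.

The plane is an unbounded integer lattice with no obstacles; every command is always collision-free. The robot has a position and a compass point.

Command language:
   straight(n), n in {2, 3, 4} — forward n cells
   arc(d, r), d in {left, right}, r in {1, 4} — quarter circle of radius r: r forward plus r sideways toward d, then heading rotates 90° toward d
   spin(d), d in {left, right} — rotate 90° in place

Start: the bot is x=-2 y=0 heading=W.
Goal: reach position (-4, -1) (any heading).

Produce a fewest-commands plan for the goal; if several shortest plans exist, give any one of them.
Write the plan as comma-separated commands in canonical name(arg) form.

straight(3), spin(left), arc(left, 1)

from: x=-2 y=0 heading=W
1. straight(3) → x=-5 y=0 heading=W
2. spin(left) → x=-5 y=0 heading=S
3. arc(left, 1) → x=-4 y=-1 heading=E
shorter routes all fall short; 3 is best.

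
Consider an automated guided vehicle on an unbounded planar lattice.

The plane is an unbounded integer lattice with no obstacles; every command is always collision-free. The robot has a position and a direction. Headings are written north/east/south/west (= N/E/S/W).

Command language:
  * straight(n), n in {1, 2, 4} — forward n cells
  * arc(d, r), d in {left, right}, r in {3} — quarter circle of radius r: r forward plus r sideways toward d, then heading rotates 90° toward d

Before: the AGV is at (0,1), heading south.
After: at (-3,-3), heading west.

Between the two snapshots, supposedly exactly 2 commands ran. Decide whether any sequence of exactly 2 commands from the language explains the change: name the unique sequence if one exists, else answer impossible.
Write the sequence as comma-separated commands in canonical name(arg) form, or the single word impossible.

key: order matters: swapping straight(1) and arc(right, 3) lands elsewhere
from: at (0,1), heading south
1. straight(1) → at (0,0), heading south
2. arc(right, 3) → at (-3,-3), heading west
no rival 2-sequence matches.

straight(1), arc(right, 3)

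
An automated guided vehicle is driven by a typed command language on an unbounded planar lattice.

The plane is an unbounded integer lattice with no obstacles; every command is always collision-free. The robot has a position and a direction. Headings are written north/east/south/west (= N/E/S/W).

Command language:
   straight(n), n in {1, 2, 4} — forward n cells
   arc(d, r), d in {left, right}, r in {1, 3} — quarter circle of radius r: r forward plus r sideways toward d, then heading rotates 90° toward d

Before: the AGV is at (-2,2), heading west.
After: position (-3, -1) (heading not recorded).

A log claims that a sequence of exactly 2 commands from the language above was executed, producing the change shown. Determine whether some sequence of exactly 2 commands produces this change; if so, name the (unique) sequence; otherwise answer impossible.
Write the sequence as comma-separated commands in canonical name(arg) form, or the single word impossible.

key: order matters: swapping arc(left, 1) and straight(2) lands elsewhere
begin: at (-2,2), heading west
[1] after arc(left, 1): at (-3,1), heading south
[2] after straight(2): at (-3,-1), heading south
uniquely the one of 49 2-step routes that fits.

arc(left, 1), straight(2)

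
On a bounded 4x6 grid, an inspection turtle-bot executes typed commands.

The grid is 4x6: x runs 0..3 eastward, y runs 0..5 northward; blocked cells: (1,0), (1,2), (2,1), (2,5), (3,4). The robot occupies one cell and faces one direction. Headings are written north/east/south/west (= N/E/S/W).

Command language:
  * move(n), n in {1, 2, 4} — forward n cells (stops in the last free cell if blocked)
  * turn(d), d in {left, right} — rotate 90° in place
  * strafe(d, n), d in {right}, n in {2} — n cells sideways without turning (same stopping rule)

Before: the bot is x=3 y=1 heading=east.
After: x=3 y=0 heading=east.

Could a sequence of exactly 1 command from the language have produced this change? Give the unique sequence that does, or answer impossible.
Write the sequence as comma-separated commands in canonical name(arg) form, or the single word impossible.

strafe(right, 2)

key: strafe(right, 2) runs into the grid edge before its full distance
begin: x=3 y=1 heading=east
t=1 strafe(right, 2) ⇒ x=3 y=0 heading=east
all 6 alternatives checked — unique.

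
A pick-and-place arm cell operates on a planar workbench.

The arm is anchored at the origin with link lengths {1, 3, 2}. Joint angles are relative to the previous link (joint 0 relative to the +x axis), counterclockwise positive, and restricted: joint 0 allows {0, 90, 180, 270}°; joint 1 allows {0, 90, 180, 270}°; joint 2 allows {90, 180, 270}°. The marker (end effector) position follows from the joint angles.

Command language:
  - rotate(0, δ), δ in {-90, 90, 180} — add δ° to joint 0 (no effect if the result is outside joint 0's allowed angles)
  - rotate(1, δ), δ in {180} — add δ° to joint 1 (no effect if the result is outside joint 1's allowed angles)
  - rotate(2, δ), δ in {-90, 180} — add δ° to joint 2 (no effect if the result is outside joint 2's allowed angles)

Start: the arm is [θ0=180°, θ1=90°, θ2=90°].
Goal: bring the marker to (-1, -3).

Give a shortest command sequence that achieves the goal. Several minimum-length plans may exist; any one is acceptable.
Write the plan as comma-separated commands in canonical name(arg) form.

initial: [θ0=180°, θ1=90°, θ2=90°]
step 1 (rotate(1, 180)): [θ0=180°, θ1=270°, θ2=90°]
step 2 (rotate(0, 180)): [θ0=0°, θ1=270°, θ2=90°]
step 3 (rotate(2, 180)): [θ0=0°, θ1=270°, θ2=270°]
nothing shorter than 3 reaches the goal.

rotate(1, 180), rotate(0, 180), rotate(2, 180)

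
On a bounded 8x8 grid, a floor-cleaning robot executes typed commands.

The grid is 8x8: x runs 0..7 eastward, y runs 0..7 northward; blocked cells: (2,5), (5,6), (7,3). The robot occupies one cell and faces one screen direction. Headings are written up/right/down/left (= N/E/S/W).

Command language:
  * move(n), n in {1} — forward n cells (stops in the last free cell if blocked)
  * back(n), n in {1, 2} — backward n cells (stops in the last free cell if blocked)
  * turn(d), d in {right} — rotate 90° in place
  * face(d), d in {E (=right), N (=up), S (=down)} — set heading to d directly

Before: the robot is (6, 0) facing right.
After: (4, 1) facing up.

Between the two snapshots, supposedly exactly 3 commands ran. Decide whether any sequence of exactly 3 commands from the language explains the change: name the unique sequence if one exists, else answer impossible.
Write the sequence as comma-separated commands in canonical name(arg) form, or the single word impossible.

key: order matters: swapping back(2) and move(1) lands elsewhere
initial: (6, 0) facing right
step 1 (back(2)): (4, 0) facing right
step 2 (face(N)): (4, 0) facing up
step 3 (move(1)): (4, 1) facing up
uniquely the one of 343 3-step routes that fits.

back(2), face(N), move(1)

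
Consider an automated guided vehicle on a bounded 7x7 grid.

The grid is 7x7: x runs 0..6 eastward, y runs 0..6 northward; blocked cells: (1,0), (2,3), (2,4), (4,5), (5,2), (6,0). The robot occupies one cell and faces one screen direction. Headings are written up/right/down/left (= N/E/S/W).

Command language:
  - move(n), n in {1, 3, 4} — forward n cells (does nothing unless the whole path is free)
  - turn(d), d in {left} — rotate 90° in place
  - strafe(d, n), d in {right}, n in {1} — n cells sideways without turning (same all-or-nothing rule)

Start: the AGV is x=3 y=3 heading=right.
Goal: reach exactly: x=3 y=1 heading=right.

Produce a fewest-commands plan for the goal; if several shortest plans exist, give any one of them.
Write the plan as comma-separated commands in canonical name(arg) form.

t0: x=3 y=3 heading=right
1. strafe(right, 1) → x=3 y=2 heading=right
2. strafe(right, 1) → x=3 y=1 heading=right
no 1-step plan works, so 2 is optimal.

strafe(right, 1), strafe(right, 1)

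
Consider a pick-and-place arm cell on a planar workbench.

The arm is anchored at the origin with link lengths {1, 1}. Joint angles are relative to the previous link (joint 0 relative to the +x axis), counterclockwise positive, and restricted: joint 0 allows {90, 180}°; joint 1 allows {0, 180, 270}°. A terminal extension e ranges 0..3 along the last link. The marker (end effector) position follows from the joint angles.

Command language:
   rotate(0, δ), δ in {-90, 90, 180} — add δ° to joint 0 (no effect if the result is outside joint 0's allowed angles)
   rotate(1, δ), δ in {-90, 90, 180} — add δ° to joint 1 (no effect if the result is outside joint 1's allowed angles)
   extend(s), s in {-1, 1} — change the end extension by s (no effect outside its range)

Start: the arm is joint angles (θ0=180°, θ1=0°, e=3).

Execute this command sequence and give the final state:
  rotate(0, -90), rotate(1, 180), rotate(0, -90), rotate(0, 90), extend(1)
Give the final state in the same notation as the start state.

from: joint angles (θ0=180°, θ1=0°, e=3)
[1] after rotate(0, -90): joint angles (θ0=90°, θ1=0°, e=3)
[2] after rotate(1, 180): joint angles (θ0=90°, θ1=180°, e=3)
[3] after rotate(0, -90): joint angles (θ0=90°, θ1=180°, e=3)
[4] after rotate(0, 90): joint angles (θ0=180°, θ1=180°, e=3)
[5] after extend(1): joint angles (θ0=180°, θ1=180°, e=3)

joint angles (θ0=180°, θ1=180°, e=3)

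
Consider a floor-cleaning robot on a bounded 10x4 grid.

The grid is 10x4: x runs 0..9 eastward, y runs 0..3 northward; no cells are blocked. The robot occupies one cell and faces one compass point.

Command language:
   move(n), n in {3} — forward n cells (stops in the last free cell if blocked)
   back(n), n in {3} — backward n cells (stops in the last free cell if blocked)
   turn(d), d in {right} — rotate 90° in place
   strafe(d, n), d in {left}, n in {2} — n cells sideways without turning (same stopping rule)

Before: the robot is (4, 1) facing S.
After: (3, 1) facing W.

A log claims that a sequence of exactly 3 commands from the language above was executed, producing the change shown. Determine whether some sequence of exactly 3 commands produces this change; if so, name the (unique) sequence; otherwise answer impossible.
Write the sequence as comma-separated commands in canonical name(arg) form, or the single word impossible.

strafe(left, 2), turn(right), move(3)

key: running move(3) before strafe(left, 2) would end elsewhere — order is forced
from: (4, 1) facing S
[1] after strafe(left, 2): (6, 1) facing S
[2] after turn(right): (6, 1) facing W
[3] after move(3): (3, 1) facing W
uniquely the one of 64 3-step routes that fits.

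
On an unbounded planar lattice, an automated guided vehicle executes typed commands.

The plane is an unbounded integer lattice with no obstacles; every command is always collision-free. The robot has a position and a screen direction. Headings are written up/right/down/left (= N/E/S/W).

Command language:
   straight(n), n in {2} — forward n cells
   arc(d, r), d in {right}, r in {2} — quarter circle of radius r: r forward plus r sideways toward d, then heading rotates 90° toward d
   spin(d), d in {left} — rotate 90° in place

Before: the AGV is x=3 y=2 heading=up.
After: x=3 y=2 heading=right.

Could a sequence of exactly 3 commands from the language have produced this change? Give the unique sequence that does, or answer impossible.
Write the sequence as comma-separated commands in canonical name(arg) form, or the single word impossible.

key: parked at (3,2) the whole time — nothing moves the robot
from: x=3 y=2 heading=up
step 1 (spin(left)): x=3 y=2 heading=left
step 2 (spin(left)): x=3 y=2 heading=down
step 3 (spin(left)): x=3 y=2 heading=right
no other 3-command option fits: unique.

spin(left), spin(left), spin(left)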